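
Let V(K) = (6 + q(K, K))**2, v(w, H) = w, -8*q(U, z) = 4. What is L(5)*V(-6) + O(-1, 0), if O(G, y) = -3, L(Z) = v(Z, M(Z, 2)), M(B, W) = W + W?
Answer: 593/4 ≈ 148.25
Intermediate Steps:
M(B, W) = 2*W
q(U, z) = -1/2 (q(U, z) = -1/8*4 = -1/2)
L(Z) = Z
V(K) = 121/4 (V(K) = (6 - 1/2)**2 = (11/2)**2 = 121/4)
L(5)*V(-6) + O(-1, 0) = 5*(121/4) - 3 = 605/4 - 3 = 593/4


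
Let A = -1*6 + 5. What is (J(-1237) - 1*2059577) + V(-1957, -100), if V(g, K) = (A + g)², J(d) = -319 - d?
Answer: 1775105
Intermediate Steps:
A = -1 (A = -6 + 5 = -1)
V(g, K) = (-1 + g)²
(J(-1237) - 1*2059577) + V(-1957, -100) = ((-319 - 1*(-1237)) - 1*2059577) + (-1 - 1957)² = ((-319 + 1237) - 2059577) + (-1958)² = (918 - 2059577) + 3833764 = -2058659 + 3833764 = 1775105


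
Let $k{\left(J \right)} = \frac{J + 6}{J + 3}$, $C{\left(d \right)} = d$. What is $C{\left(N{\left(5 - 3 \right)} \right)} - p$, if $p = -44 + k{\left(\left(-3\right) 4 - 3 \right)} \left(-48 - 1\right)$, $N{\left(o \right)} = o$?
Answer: $\frac{331}{4} \approx 82.75$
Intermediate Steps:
$k{\left(J \right)} = \frac{6 + J}{3 + J}$
$p = - \frac{323}{4}$ ($p = -44 + \frac{6 - 15}{3 - 15} \left(-48 - 1\right) = -44 + \frac{6 - 15}{3 - 15} \left(-49\right) = -44 + \frac{1}{-12} \left(-9\right) \left(-49\right) = -44 + \left(- \frac{1}{12}\right) \left(-9\right) \left(-49\right) = -44 + \frac{3}{4} \left(-49\right) = -44 - \frac{147}{4} = - \frac{323}{4} \approx -80.75$)
$C{\left(N{\left(5 - 3 \right)} \right)} - p = \left(5 - 3\right) - - \frac{323}{4} = \left(5 - 3\right) + \frac{323}{4} = 2 + \frac{323}{4} = \frac{331}{4}$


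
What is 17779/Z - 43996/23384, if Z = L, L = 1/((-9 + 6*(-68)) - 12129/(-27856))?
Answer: -603027824123063/81423088 ≈ -7.4061e+6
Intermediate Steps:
L = -27856/11603823 (L = 1/((-9 - 408) - 12129*(-1/27856)) = 1/(-417 + 12129/27856) = 1/(-11603823/27856) = -27856/11603823 ≈ -0.0024006)
Z = -27856/11603823 ≈ -0.0024006
17779/Z - 43996/23384 = 17779/(-27856/11603823) - 43996/23384 = 17779*(-11603823/27856) - 43996*1/23384 = -206304369117/27856 - 10999/5846 = -603027824123063/81423088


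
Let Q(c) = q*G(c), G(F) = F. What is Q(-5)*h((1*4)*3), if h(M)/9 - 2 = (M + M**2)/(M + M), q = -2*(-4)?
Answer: -3060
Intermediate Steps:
q = 8
Q(c) = 8*c
h(M) = 18 + 9*(M + M**2)/(2*M) (h(M) = 18 + 9*((M + M**2)/(M + M)) = 18 + 9*((M + M**2)/((2*M))) = 18 + 9*((M + M**2)*(1/(2*M))) = 18 + 9*((M + M**2)/(2*M)) = 18 + 9*(M + M**2)/(2*M))
Q(-5)*h((1*4)*3) = (8*(-5))*(45/2 + 9*((1*4)*3)/2) = -40*(45/2 + 9*(4*3)/2) = -40*(45/2 + (9/2)*12) = -40*(45/2 + 54) = -40*153/2 = -3060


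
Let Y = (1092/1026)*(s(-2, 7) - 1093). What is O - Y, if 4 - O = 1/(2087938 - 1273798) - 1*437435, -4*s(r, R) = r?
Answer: 119027750453/271380 ≈ 4.3860e+5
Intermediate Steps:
s(r, R) = -r/4
Y = -10465/9 (Y = (1092/1026)*(-¼*(-2) - 1093) = (1092*(1/1026))*(½ - 1093) = (182/171)*(-2185/2) = -10465/9 ≈ -1162.8)
O = 356136587459/814140 (O = 4 - (1/(2087938 - 1273798) - 1*437435) = 4 - (1/814140 - 437435) = 4 - 1*(-356133330899/814140) = 4 + 356133330899/814140 = 356136587459/814140 ≈ 4.3744e+5)
O - Y = 356136587459/814140 - 1*(-10465/9) = 356136587459/814140 + 10465/9 = 119027750453/271380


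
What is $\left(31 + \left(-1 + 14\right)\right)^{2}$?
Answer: $1936$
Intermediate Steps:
$\left(31 + \left(-1 + 14\right)\right)^{2} = \left(31 + 13\right)^{2} = 44^{2} = 1936$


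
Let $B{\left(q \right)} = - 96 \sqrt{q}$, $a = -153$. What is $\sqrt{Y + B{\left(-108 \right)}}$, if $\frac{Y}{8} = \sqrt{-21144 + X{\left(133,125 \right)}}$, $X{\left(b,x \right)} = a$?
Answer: $2 \sqrt{2} \sqrt{i} \sqrt{\sqrt{21297} - 72 \sqrt{3}} \approx 9.2146 + 9.2146 i$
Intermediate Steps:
$X{\left(b,x \right)} = -153$
$Y = 8 i \sqrt{21297}$ ($Y = 8 \sqrt{-21144 - 153} = 8 \sqrt{-21297} = 8 i \sqrt{21297} \approx 1167.5 i$)
$\sqrt{Y + B{\left(-108 \right)}} = \sqrt{8 i \sqrt{21297} - 96 \sqrt{-108}} = \sqrt{8 i \sqrt{21297} - 96 \cdot 6 i \sqrt{3}} = \sqrt{8 i \sqrt{21297} - 576 i \sqrt{3}} = \sqrt{- 576 i \sqrt{3} + 8 i \sqrt{21297}}$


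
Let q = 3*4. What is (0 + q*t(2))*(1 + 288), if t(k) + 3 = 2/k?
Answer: -6936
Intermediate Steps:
t(k) = -3 + 2/k
q = 12
(0 + q*t(2))*(1 + 288) = (0 + 12*(-3 + 2/2))*(1 + 288) = (0 + 12*(-3 + 2*(½)))*289 = (0 + 12*(-3 + 1))*289 = (0 + 12*(-2))*289 = (0 - 24)*289 = -24*289 = -6936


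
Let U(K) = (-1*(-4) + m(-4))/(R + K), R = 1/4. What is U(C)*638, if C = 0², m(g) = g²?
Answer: 51040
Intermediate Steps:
R = ¼ ≈ 0.25000
C = 0
U(K) = 20/(¼ + K) (U(K) = (-1*(-4) + (-4)²)/(¼ + K) = (4 + 16)/(¼ + K) = 20/(¼ + K))
U(C)*638 = (80/(1 + 4*0))*638 = (80/(1 + 0))*638 = (80/1)*638 = (80*1)*638 = 80*638 = 51040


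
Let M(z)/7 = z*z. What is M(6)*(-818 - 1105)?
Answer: -484596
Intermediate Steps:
M(z) = 7*z**2 (M(z) = 7*(z*z) = 7*z**2)
M(6)*(-818 - 1105) = (7*6**2)*(-818 - 1105) = (7*36)*(-1923) = 252*(-1923) = -484596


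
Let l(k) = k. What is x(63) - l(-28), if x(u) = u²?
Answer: 3997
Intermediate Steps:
x(63) - l(-28) = 63² - 1*(-28) = 3969 + 28 = 3997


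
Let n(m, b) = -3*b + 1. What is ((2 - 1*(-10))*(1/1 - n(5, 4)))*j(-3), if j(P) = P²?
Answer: 1296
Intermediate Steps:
n(m, b) = 1 - 3*b
((2 - 1*(-10))*(1/1 - n(5, 4)))*j(-3) = ((2 - 1*(-10))*(1/1 - (1 - 3*4)))*(-3)² = ((2 + 10)*(1 - (1 - 12)))*9 = (12*(1 - 1*(-11)))*9 = (12*(1 + 11))*9 = (12*12)*9 = 144*9 = 1296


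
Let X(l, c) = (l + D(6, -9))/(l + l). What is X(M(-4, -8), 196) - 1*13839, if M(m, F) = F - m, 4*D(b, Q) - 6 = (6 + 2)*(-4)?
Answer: -221403/16 ≈ -13838.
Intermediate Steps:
D(b, Q) = -13/2 (D(b, Q) = 3/2 + ((6 + 2)*(-4))/4 = 3/2 + (8*(-4))/4 = 3/2 + (¼)*(-32) = 3/2 - 8 = -13/2)
X(l, c) = (-13/2 + l)/(2*l) (X(l, c) = (l - 13/2)/(l + l) = (-13/2 + l)/((2*l)) = (-13/2 + l)*(1/(2*l)) = (-13/2 + l)/(2*l))
X(M(-4, -8), 196) - 1*13839 = (-13 + 2*(-8 - 1*(-4)))/(4*(-8 - 1*(-4))) - 1*13839 = (-13 + 2*(-8 + 4))/(4*(-8 + 4)) - 13839 = (¼)*(-13 + 2*(-4))/(-4) - 13839 = (¼)*(-¼)*(-13 - 8) - 13839 = (¼)*(-¼)*(-21) - 13839 = 21/16 - 13839 = -221403/16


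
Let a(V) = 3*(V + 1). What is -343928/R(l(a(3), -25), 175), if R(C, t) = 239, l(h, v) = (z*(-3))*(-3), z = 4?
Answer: -343928/239 ≈ -1439.0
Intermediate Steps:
a(V) = 3 + 3*V (a(V) = 3*(1 + V) = 3 + 3*V)
l(h, v) = 36 (l(h, v) = (4*(-3))*(-3) = -12*(-3) = 36)
-343928/R(l(a(3), -25), 175) = -343928/239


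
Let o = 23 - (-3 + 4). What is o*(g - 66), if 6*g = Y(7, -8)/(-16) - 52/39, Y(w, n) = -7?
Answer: -209561/144 ≈ -1455.3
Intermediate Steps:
o = 22 (o = 23 - 1*1 = 23 - 1 = 22)
g = -43/288 (g = (-7/(-16) - 52/39)/6 = (-7*(-1/16) - 52*1/39)/6 = (7/16 - 4/3)/6 = (1/6)*(-43/48) = -43/288 ≈ -0.14931)
o*(g - 66) = 22*(-43/288 - 66) = 22*(-19051/288) = -209561/144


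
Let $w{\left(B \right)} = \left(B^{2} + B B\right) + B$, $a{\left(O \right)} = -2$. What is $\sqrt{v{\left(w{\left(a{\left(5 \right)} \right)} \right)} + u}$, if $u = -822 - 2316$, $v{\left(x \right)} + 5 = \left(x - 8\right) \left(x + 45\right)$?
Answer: $i \sqrt{3245} \approx 56.965 i$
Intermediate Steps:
$w{\left(B \right)} = B + 2 B^{2}$ ($w{\left(B \right)} = \left(B^{2} + B^{2}\right) + B = 2 B^{2} + B = B + 2 B^{2}$)
$v{\left(x \right)} = -5 + \left(-8 + x\right) \left(45 + x\right)$ ($v{\left(x \right)} = -5 + \left(x - 8\right) \left(x + 45\right) = -5 + \left(-8 + x\right) \left(45 + x\right)$)
$u = -3138$
$\sqrt{v{\left(w{\left(a{\left(5 \right)} \right)} \right)} + u} = \sqrt{\left(-365 + \left(- 2 \left(1 + 2 \left(-2\right)\right)\right)^{2} + 37 \left(- 2 \left(1 + 2 \left(-2\right)\right)\right)\right) - 3138} = \sqrt{\left(-365 + \left(- 2 \left(1 - 4\right)\right)^{2} + 37 \left(- 2 \left(1 - 4\right)\right)\right) - 3138} = \sqrt{\left(-365 + \left(\left(-2\right) \left(-3\right)\right)^{2} + 37 \left(\left(-2\right) \left(-3\right)\right)\right) - 3138} = \sqrt{\left(-365 + 6^{2} + 37 \cdot 6\right) - 3138} = \sqrt{\left(-365 + 36 + 222\right) - 3138} = \sqrt{-107 - 3138} = \sqrt{-3245} = i \sqrt{3245}$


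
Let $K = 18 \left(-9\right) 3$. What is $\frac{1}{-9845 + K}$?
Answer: $- \frac{1}{10331} \approx -9.6796 \cdot 10^{-5}$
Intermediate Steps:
$K = -486$ ($K = \left(-162\right) 3 = -486$)
$\frac{1}{-9845 + K} = \frac{1}{-9845 - 486} = \frac{1}{-10331} = - \frac{1}{10331}$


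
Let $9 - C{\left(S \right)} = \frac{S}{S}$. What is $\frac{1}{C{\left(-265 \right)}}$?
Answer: $\frac{1}{8} \approx 0.125$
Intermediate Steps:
$C{\left(S \right)} = 8$ ($C{\left(S \right)} = 9 - \frac{S}{S} = 9 - 1 = 8$)
$\frac{1}{C{\left(-265 \right)}} = \frac{1}{8}$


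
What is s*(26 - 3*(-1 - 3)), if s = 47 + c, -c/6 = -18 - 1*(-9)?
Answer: 3838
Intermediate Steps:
c = 54 (c = -6*(-18 - 1*(-9)) = -6*(-18 + 9) = -6*(-9) = 54)
s = 101 (s = 47 + 54 = 101)
s*(26 - 3*(-1 - 3)) = 101*(26 - 3*(-1 - 3)) = 101*(26 - 3*(-4)) = 101*(26 + 12) = 101*38 = 3838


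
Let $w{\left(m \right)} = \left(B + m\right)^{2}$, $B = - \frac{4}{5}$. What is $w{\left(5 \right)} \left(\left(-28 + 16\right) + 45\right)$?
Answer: $\frac{14553}{25} \approx 582.12$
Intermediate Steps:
$B = - \frac{4}{5}$ ($B = \left(-4\right) \frac{1}{5} = - \frac{4}{5} \approx -0.8$)
$w{\left(m \right)} = \left(- \frac{4}{5} + m\right)^{2}$
$w{\left(5 \right)} \left(\left(-28 + 16\right) + 45\right) = \frac{\left(-4 + 5 \cdot 5\right)^{2}}{25} \left(\left(-28 + 16\right) + 45\right) = \frac{\left(-4 + 25\right)^{2}}{25} \left(-12 + 45\right) = \frac{21^{2}}{25} \cdot 33 = \frac{1}{25} \cdot 441 \cdot 33 = \frac{441}{25} \cdot 33 = \frac{14553}{25}$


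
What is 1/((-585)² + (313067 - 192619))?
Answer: 1/462673 ≈ 2.1614e-6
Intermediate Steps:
1/((-585)² + (313067 - 192619)) = 1/(342225 + 120448) = 1/462673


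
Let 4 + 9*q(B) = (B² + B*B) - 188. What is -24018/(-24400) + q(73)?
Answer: 127793281/109800 ≈ 1163.9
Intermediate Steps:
q(B) = -64/3 + 2*B²/9 (q(B) = -4/9 + ((B² + B*B) - 188)/9 = -4/9 + ((B² + B²) - 188)/9 = -4/9 + (2*B² - 188)/9 = -4/9 + (-188 + 2*B²)/9 = -4/9 + (-188/9 + 2*B²/9) = -64/3 + 2*B²/9)
-24018/(-24400) + q(73) = -24018/(-24400) + (-64/3 + (2/9)*73²) = -24018*(-1/24400) + (-64/3 + (2/9)*5329) = 12009/12200 + (-64/3 + 10658/9) = 12009/12200 + 10466/9 = 127793281/109800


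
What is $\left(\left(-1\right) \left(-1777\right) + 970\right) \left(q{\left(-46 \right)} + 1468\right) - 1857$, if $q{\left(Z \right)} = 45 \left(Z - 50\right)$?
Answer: $-7836301$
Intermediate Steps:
$q{\left(Z \right)} = -2250 + 45 Z$ ($q{\left(Z \right)} = 45 \left(-50 + Z\right) = -2250 + 45 Z$)
$\left(\left(-1\right) \left(-1777\right) + 970\right) \left(q{\left(-46 \right)} + 1468\right) - 1857 = \left(\left(-1\right) \left(-1777\right) + 970\right) \left(\left(-2250 + 45 \left(-46\right)\right) + 1468\right) - 1857 = \left(1777 + 970\right) \left(\left(-2250 - 2070\right) + 1468\right) - 1857 = 2747 \left(-4320 + 1468\right) - 1857 = 2747 \left(-2852\right) - 1857 = -7834444 - 1857 = -7836301$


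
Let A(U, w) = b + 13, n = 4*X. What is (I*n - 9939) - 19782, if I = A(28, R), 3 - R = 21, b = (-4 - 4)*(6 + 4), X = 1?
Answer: -29989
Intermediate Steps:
b = -80 (b = -8*10 = -80)
R = -18 (R = 3 - 1*21 = 3 - 21 = -18)
n = 4 (n = 4*1 = 4)
A(U, w) = -67 (A(U, w) = -80 + 13 = -67)
I = -67
(I*n - 9939) - 19782 = (-67*4 - 9939) - 19782 = (-268 - 9939) - 19782 = -10207 - 19782 = -29989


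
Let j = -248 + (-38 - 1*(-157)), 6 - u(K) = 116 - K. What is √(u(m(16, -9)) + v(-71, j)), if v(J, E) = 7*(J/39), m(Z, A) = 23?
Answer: I*√151710/39 ≈ 9.9872*I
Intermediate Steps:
u(K) = -110 + K (u(K) = 6 - (116 - K) = 6 + (-116 + K) = -110 + K)
j = -129 (j = -248 + (-38 + 157) = -248 + 119 = -129)
v(J, E) = 7*J/39 (v(J, E) = 7*(J*(1/39)) = 7*(J/39) = 7*J/39)
√(u(m(16, -9)) + v(-71, j)) = √((-110 + 23) + (7/39)*(-71)) = √(-87 - 497/39) = √(-3890/39) = I*√151710/39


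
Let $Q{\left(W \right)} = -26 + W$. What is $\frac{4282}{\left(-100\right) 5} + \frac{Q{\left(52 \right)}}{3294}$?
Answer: $- \frac{3522977}{411750} \approx -8.5561$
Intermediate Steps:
$\frac{4282}{\left(-100\right) 5} + \frac{Q{\left(52 \right)}}{3294} = \frac{4282}{\left(-100\right) 5} + \frac{-26 + 52}{3294} = \frac{4282}{-500} + 26 \cdot \frac{1}{3294} = 4282 \left(- \frac{1}{500}\right) + \frac{13}{1647} = - \frac{2141}{250} + \frac{13}{1647} = - \frac{3522977}{411750}$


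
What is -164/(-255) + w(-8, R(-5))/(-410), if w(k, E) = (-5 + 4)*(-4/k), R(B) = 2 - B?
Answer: 26947/41820 ≈ 0.64436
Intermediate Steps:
w(k, E) = 4/k (w(k, E) = -(-4)/k = 4/k)
-164/(-255) + w(-8, R(-5))/(-410) = -164/(-255) + (4/(-8))/(-410) = -164*(-1/255) + (4*(-⅛))*(-1/410) = 164/255 - ½*(-1/410) = 164/255 + 1/820 = 26947/41820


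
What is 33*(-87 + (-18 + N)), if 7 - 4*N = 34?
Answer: -14751/4 ≈ -3687.8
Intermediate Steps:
N = -27/4 (N = 7/4 - ¼*34 = 7/4 - 17/2 = -27/4 ≈ -6.7500)
33*(-87 + (-18 + N)) = 33*(-87 + (-18 - 27/4)) = 33*(-87 - 99/4) = 33*(-447/4) = -14751/4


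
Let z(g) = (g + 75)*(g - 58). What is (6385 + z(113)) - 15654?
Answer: 1071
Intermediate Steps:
z(g) = (-58 + g)*(75 + g) (z(g) = (75 + g)*(-58 + g) = (-58 + g)*(75 + g))
(6385 + z(113)) - 15654 = (6385 + (-4350 + 113**2 + 17*113)) - 15654 = (6385 + (-4350 + 12769 + 1921)) - 15654 = (6385 + 10340) - 15654 = 16725 - 15654 = 1071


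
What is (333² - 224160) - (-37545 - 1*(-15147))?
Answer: -90873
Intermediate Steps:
(333² - 224160) - (-37545 - 1*(-15147)) = (110889 - 224160) - (-37545 + 15147) = -113271 - 1*(-22398) = -113271 + 22398 = -90873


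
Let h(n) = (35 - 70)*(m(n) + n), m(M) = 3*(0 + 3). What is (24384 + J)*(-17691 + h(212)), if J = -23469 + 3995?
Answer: -124841660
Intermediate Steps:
J = -19474
m(M) = 9 (m(M) = 3*3 = 9)
h(n) = -315 - 35*n (h(n) = (35 - 70)*(9 + n) = -35*(9 + n) = -315 - 35*n)
(24384 + J)*(-17691 + h(212)) = (24384 - 19474)*(-17691 + (-315 - 35*212)) = 4910*(-17691 + (-315 - 7420)) = 4910*(-17691 - 7735) = 4910*(-25426) = -124841660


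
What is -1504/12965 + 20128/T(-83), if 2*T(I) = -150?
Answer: -52214464/194475 ≈ -268.49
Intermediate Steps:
T(I) = -75 (T(I) = (½)*(-150) = -75)
-1504/12965 + 20128/T(-83) = -1504/12965 + 20128/(-75) = -1504*1/12965 + 20128*(-1/75) = -1504/12965 - 20128/75 = -52214464/194475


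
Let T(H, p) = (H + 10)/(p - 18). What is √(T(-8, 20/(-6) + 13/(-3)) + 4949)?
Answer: √29342159/77 ≈ 70.349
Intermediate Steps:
T(H, p) = (10 + H)/(-18 + p)
√(T(-8, 20/(-6) + 13/(-3)) + 4949) = √((10 - 8)/(-18 + (20/(-6) + 13/(-3))) + 4949) = √(2/(-18 + (20*(-⅙) + 13*(-⅓))) + 4949) = √(2/(-18 + (-10/3 - 13/3)) + 4949) = √(2/(-18 - 23/3) + 4949) = √(2/(-77/3) + 4949) = √(-3/77*2 + 4949) = √(-6/77 + 4949) = √(381067/77) = √29342159/77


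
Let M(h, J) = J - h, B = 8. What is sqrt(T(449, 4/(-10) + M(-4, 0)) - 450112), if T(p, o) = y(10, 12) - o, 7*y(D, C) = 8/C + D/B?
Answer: I*sqrt(19850085885)/210 ≈ 670.91*I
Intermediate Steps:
y(D, C) = D/56 + 8/(7*C) (y(D, C) = (8/C + D/8)/7 = D/56 + 8/(7*C))
T(p, o) = 23/84 - o (T(p, o) = (1/56)*(64 + 12*10)/12 - o = (1/56)*(1/12)*(64 + 120) - o = (1/56)*(1/12)*184 - o = 23/84 - o)
sqrt(T(449, 4/(-10) + M(-4, 0)) - 450112) = sqrt((23/84 - (4/(-10) + (0 - 1*(-4)))) - 450112) = sqrt((23/84 - (-1/10*4 + (0 + 4))) - 450112) = sqrt((23/84 - (-2/5 + 4)) - 450112) = sqrt((23/84 - 1*18/5) - 450112) = sqrt((23/84 - 18/5) - 450112) = sqrt(-1397/420 - 450112) = sqrt(-189048437/420) = I*sqrt(19850085885)/210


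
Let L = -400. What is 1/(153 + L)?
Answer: -1/247 ≈ -0.0040486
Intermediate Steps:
1/(153 + L) = 1/(153 - 400) = 1/(-247) = -1/247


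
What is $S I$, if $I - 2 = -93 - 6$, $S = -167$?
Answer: $16199$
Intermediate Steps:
$I = -97$ ($I = 2 - 99 = -97$)
$S I = \left(-167\right) \left(-97\right) = 16199$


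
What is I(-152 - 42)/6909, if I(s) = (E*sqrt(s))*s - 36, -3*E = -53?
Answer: -12/2303 - 10282*I*sqrt(194)/20727 ≈ -0.0052106 - 6.9094*I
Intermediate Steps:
E = 53/3 (E = -1/3*(-53) = 53/3 ≈ 17.667)
I(s) = -36 + 53*s**(3/2)/3 (I(s) = (53*sqrt(s)/3)*s - 36 = 53*s**(3/2)/3 - 36 = -36 + 53*s**(3/2)/3)
I(-152 - 42)/6909 = (-36 + 53*(-152 - 42)**(3/2)/3)/6909 = (-36 + 53*(-194)**(3/2)/3)*(1/6909) = (-36 + 53*(-194*I*sqrt(194))/3)*(1/6909) = (-36 - 10282*I*sqrt(194)/3)*(1/6909) = -12/2303 - 10282*I*sqrt(194)/20727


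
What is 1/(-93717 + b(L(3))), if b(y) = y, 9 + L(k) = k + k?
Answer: -1/93720 ≈ -1.0670e-5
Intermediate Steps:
L(k) = -9 + 2*k (L(k) = -9 + (k + k) = -9 + 2*k)
1/(-93717 + b(L(3))) = 1/(-93717 + (-9 + 2*3)) = 1/(-93717 + (-9 + 6)) = 1/(-93717 - 3) = 1/(-93720) = -1/93720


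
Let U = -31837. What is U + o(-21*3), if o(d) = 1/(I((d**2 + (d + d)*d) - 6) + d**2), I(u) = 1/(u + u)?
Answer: -3007645791541/94470139 ≈ -31837.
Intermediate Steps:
I(u) = 1/(2*u)
o(d) = 1/(d**2 + 1/(2*(-6 + 3*d**2))) (o(d) = 1/(1/(2*((d**2 + (d + d)*d) - 6)) + d**2) = 1/(1/(2*((d**2 + (2*d)*d) - 6)) + d**2) = 1/(1/(2*((d**2 + 2*d**2) - 6)) + d**2) = 1/(1/(2*(3*d**2 - 6)) + d**2) = 1/(1/(2*(-6 + 3*d**2)) + d**2) = 1/(d**2 + 1/(2*(-6 + 3*d**2))))
U + o(-21*3) = -31837 + 6*(-2 + (-21*3)**2)/(1 + 6*(-21*3)**2*(-2 + (-21*3)**2)) = -31837 + 6*(-2 + (-63)**2)/(1 + 6*(-63)**2*(-2 + (-63)**2)) = -31837 + 6*(-2 + 3969)/(1 + 6*3969*(-2 + 3969)) = -31837 + 6*3967/(1 + 6*3969*3967) = -31837 + 6*3967/(1 + 94470138) = -31837 + 6*3967/94470139 = -31837 + 6*(1/94470139)*3967 = -31837 + 23802/94470139 = -3007645791541/94470139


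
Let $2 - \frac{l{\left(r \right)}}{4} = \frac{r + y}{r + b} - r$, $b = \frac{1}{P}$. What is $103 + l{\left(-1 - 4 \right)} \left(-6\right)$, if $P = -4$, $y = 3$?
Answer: $\frac{1289}{7} \approx 184.14$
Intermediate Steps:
$b = - \frac{1}{4}$ ($b = \frac{1}{-4} = - \frac{1}{4} \approx -0.25$)
$l{\left(r \right)} = 8 + 4 r - \frac{4 \left(3 + r\right)}{- \frac{1}{4} + r}$ ($l{\left(r \right)} = 8 - 4 \left(\frac{r + 3}{r - \frac{1}{4}} - r\right) = 8 - 4 \left(\frac{3 + r}{- \frac{1}{4} + r} - r\right) = 8 - 4 \left(- r + \frac{3 + r}{- \frac{1}{4} + r}\right) = 8 + \left(4 r - \frac{4 \left(3 + r\right)}{- \frac{1}{4} + r}\right) = 8 + 4 r - \frac{4 \left(3 + r\right)}{- \frac{1}{4} + r}$)
$103 + l{\left(-1 - 4 \right)} \left(-6\right) = 103 + \frac{4 \left(-14 + 3 \left(-1 - 4\right) + 4 \left(-1 - 4\right)^{2}\right)}{-1 + 4 \left(-1 - 4\right)} \left(-6\right) = 103 + \frac{4 \left(-14 + 3 \left(-5\right) + 4 \left(-5\right)^{2}\right)}{-1 + 4 \left(-5\right)} \left(-6\right) = 103 + \frac{4 \left(-14 - 15 + 4 \cdot 25\right)}{-1 - 20} \left(-6\right) = 103 + \frac{4 \left(-14 - 15 + 100\right)}{-21} \left(-6\right) = 103 + 4 \left(- \frac{1}{21}\right) 71 \left(-6\right) = 103 - - \frac{568}{7} = 103 + \frac{568}{7} = \frac{1289}{7}$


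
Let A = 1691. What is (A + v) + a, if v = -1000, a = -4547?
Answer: -3856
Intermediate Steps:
(A + v) + a = (1691 - 1000) - 4547 = 691 - 4547 = -3856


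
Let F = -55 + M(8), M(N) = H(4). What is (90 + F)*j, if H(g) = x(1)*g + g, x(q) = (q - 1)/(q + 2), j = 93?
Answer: 3627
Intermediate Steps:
x(q) = (-1 + q)/(2 + q)
H(g) = g (H(g) = ((-1 + 1)/(2 + 1))*g + g = (0/3)*g + g = ((⅓)*0)*g + g = 0*g + g = 0 + g = g)
M(N) = 4
F = -51 (F = -55 + 4 = -51)
(90 + F)*j = (90 - 51)*93 = 39*93 = 3627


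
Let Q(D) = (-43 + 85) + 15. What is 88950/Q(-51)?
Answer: 29650/19 ≈ 1560.5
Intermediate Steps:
Q(D) = 57 (Q(D) = 42 + 15 = 57)
88950/Q(-51) = 88950/57 = 88950*(1/57) = 29650/19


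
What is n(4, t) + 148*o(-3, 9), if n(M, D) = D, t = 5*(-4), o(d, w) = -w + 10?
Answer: 128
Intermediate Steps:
o(d, w) = 10 - w
t = -20
n(4, t) + 148*o(-3, 9) = -20 + 148*(10 - 1*9) = -20 + 148*(10 - 9) = -20 + 148*1 = -20 + 148 = 128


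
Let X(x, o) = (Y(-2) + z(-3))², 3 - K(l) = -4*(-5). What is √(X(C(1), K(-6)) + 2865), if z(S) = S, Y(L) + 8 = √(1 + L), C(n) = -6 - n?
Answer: √(2985 - 22*I) ≈ 54.635 - 0.2013*I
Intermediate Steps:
Y(L) = -8 + √(1 + L)
K(l) = -17 (K(l) = 3 - (-4)*(-5) = 3 - 1*20 = 3 - 20 = -17)
X(x, o) = (-11 + I)² (X(x, o) = ((-8 + √(1 - 2)) - 3)² = ((-8 + √(-1)) - 3)² = ((-8 + I) - 3)² = (-11 + I)²)
√(X(C(1), K(-6)) + 2865) = √((11 - I)² + 2865) = √(2865 + (11 - I)²)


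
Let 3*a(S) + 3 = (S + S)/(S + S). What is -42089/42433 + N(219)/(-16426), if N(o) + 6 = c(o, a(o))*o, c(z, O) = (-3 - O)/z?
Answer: -2073000917/2091013374 ≈ -0.99139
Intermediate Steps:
a(S) = -⅔ (a(S) = -1 + ((S + S)/(S + S))/3 = -1 + ((2*S)/((2*S)))/3 = -1 + ((2*S)*(1/(2*S)))/3 = -1 + (⅓)*1 = -1 + ⅓ = -⅔)
c(z, O) = (-3 - O)/z
N(o) = -25/3 (N(o) = -6 + ((-3 - 1*(-⅔))/o)*o = -6 + ((-3 + ⅔)/o)*o = -6 + (-7/3/o)*o = -6 + (-7/(3*o))*o = -6 - 7/3 = -25/3)
-42089/42433 + N(219)/(-16426) = -42089/42433 - 25/3/(-16426) = -42089*1/42433 - 25/3*(-1/16426) = -42089/42433 + 25/49278 = -2073000917/2091013374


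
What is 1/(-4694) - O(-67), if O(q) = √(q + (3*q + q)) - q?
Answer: -314499/4694 - I*√335 ≈ -67.0 - 18.303*I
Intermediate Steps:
O(q) = -q + √5*√q (O(q) = √(q + 4*q) - q = √(5*q) - q = √5*√q - q = -q + √5*√q)
1/(-4694) - O(-67) = 1/(-4694) - (-1*(-67) + √5*√(-67)) = -1/4694 - (67 + √5*(I*√67)) = -1/4694 - (67 + I*√335) = -1/4694 + (-67 - I*√335) = -314499/4694 - I*√335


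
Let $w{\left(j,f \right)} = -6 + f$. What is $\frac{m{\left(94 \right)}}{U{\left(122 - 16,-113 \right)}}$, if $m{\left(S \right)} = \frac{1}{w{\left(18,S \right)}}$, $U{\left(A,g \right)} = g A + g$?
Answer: $- \frac{1}{1064008} \approx -9.3984 \cdot 10^{-7}$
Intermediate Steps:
$U{\left(A,g \right)} = g + A g$ ($U{\left(A,g \right)} = A g + g = g + A g$)
$m{\left(S \right)} = \frac{1}{-6 + S}$
$\frac{m{\left(94 \right)}}{U{\left(122 - 16,-113 \right)}} = \frac{1}{\left(-6 + 94\right) \left(- 113 \left(1 + \left(122 - 16\right)\right)\right)} = \frac{1}{88 \left(- 113 \left(1 + \left(122 - 16\right)\right)\right)} = \frac{1}{88 \left(- 113 \left(1 + 106\right)\right)} = \frac{1}{88 \left(\left(-113\right) 107\right)} = \frac{1}{88 \left(-12091\right)} = \frac{1}{88} \left(- \frac{1}{12091}\right) = - \frac{1}{1064008}$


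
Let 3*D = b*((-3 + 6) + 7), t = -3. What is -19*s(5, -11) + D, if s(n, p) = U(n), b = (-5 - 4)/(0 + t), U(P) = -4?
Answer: 86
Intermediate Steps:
b = 3 (b = (-5 - 4)/(0 - 3) = -9/(-3) = -9*(-1/3) = 3)
s(n, p) = -4
D = 10 (D = (3*((-3 + 6) + 7))/3 = (3*(3 + 7))/3 = (3*10)/3 = (1/3)*30 = 10)
-19*s(5, -11) + D = -19*(-4) + 10 = 76 + 10 = 86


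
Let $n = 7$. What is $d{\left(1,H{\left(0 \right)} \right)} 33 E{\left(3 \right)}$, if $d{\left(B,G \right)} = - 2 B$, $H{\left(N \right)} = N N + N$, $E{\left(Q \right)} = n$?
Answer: $-462$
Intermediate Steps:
$E{\left(Q \right)} = 7$
$H{\left(N \right)} = N + N^{2}$ ($H{\left(N \right)} = N^{2} + N = N + N^{2}$)
$d{\left(1,H{\left(0 \right)} \right)} 33 E{\left(3 \right)} = \left(-2\right) 1 \cdot 33 \cdot 7 = \left(-2\right) 33 \cdot 7 = \left(-66\right) 7 = -462$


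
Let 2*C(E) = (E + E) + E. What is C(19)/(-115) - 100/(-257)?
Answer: 8351/59110 ≈ 0.14128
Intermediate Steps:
C(E) = 3*E/2 (C(E) = ((E + E) + E)/2 = (2*E + E)/2 = (3*E)/2 = 3*E/2)
C(19)/(-115) - 100/(-257) = ((3/2)*19)/(-115) - 100/(-257) = (57/2)*(-1/115) - 100*(-1/257) = -57/230 + 100/257 = 8351/59110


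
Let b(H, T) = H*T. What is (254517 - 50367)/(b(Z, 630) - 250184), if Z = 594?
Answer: 102075/62018 ≈ 1.6459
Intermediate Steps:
(254517 - 50367)/(b(Z, 630) - 250184) = (254517 - 50367)/(594*630 - 250184) = 204150/(374220 - 250184) = 204150/124036 = 204150*(1/124036) = 102075/62018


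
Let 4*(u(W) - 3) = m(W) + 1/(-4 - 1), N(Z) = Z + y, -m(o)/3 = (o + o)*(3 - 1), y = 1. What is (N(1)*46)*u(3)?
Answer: -2783/5 ≈ -556.60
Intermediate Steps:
m(o) = -12*o (m(o) = -3*(o + o)*(3 - 1) = -3*2*o*2 = -12*o)
N(Z) = 1 + Z (N(Z) = Z + 1 = 1 + Z)
u(W) = 59/20 - 3*W (u(W) = 3 + (-12*W + 1/(-4 - 1))/4 = 3 + (-12*W + 1/(-5))/4 = 3 + (-12*W - 1/5)/4 = 3 + (-1/5 - 12*W)/4 = 3 + (-1/20 - 3*W) = 59/20 - 3*W)
(N(1)*46)*u(3) = ((1 + 1)*46)*(59/20 - 3*3) = (2*46)*(59/20 - 9) = 92*(-121/20) = -2783/5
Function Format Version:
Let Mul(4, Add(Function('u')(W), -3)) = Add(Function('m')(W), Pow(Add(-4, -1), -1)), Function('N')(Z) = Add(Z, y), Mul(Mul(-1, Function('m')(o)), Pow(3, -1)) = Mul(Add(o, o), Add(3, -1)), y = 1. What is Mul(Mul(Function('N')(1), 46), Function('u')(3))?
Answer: Rational(-2783, 5) ≈ -556.60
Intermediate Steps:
Function('m')(o) = Mul(-12, o) (Function('m')(o) = Mul(-3, Mul(Add(o, o), Add(3, -1))) = Mul(-3, Mul(Mul(2, o), 2)) = Mul(-3, Mul(4, o)) = Mul(-12, o))
Function('N')(Z) = Add(1, Z) (Function('N')(Z) = Add(Z, 1) = Add(1, Z))
Function('u')(W) = Add(Rational(59, 20), Mul(-3, W)) (Function('u')(W) = Add(3, Mul(Rational(1, 4), Add(Mul(-12, W), Pow(Add(-4, -1), -1)))) = Add(3, Mul(Rational(1, 4), Add(Mul(-12, W), Pow(-5, -1)))) = Add(3, Mul(Rational(1, 4), Add(Mul(-12, W), Rational(-1, 5)))) = Add(3, Mul(Rational(1, 4), Add(Rational(-1, 5), Mul(-12, W)))) = Add(3, Add(Rational(-1, 20), Mul(-3, W))) = Add(Rational(59, 20), Mul(-3, W)))
Mul(Mul(Function('N')(1), 46), Function('u')(3)) = Mul(Mul(Add(1, 1), 46), Add(Rational(59, 20), Mul(-3, 3))) = Mul(Mul(2, 46), Add(Rational(59, 20), -9)) = Mul(92, Rational(-121, 20)) = Rational(-2783, 5)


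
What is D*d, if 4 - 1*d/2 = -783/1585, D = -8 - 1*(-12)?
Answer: 56984/1585 ≈ 35.952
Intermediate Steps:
D = 4 (D = -8 + 12 = 4)
d = 14246/1585 (d = 8 - (-1566)/1585 = 8 - 2*(-783/1585) = 8 + 1566/1585 = 14246/1585 ≈ 8.9880)
D*d = 4*(14246/1585) = 56984/1585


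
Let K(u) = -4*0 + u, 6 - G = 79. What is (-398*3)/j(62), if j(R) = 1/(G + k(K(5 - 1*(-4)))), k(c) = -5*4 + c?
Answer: 100296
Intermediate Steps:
G = -73 (G = 6 - 1*79 = 6 - 79 = -73)
K(u) = u (K(u) = 0 + u = u)
k(c) = -20 + c
j(R) = -1/84 (j(R) = 1/(-73 + (-20 + (5 - 1*(-4)))) = 1/(-73 + (-20 + (5 + 4))) = 1/(-73 + (-20 + 9)) = 1/(-73 - 11) = 1/(-84) = -1/84)
(-398*3)/j(62) = (-398*3)/(-1/84) = -1194*(-84) = 100296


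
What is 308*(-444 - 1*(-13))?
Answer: -132748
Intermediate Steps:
308*(-444 - 1*(-13)) = 308*(-444 + 13) = 308*(-431) = -132748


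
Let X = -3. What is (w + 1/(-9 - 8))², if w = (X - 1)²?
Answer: 73441/289 ≈ 254.12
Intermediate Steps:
w = 16 (w = (-3 - 1)² = (-4)² = 16)
(w + 1/(-9 - 8))² = (16 + 1/(-9 - 8))² = (16 + 1/(-17))² = (16 - 1/17)² = (271/17)² = 73441/289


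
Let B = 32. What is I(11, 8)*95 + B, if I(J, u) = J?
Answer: 1077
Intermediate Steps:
I(11, 8)*95 + B = 11*95 + 32 = 1045 + 32 = 1077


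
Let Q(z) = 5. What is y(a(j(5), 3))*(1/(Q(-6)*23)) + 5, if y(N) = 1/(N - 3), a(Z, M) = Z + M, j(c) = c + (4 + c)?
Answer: 8051/1610 ≈ 5.0006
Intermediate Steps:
j(c) = 4 + 2*c
a(Z, M) = M + Z
y(N) = 1/(-3 + N)
y(a(j(5), 3))*(1/(Q(-6)*23)) + 5 = (1/(5*23))/(-3 + (3 + (4 + 2*5))) + 5 = ((⅕)*(1/23))/(-3 + (3 + (4 + 10))) + 5 = (1/115)/(-3 + (3 + 14)) + 5 = (1/115)/(-3 + 17) + 5 = (1/115)/14 + 5 = (1/14)*(1/115) + 5 = 1/1610 + 5 = 8051/1610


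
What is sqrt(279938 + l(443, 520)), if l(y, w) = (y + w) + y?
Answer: 16*sqrt(1099) ≈ 530.42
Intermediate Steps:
l(y, w) = w + 2*y (l(y, w) = (w + y) + y = w + 2*y)
sqrt(279938 + l(443, 520)) = sqrt(279938 + (520 + 2*443)) = sqrt(279938 + (520 + 886)) = sqrt(279938 + 1406) = sqrt(281344) = 16*sqrt(1099)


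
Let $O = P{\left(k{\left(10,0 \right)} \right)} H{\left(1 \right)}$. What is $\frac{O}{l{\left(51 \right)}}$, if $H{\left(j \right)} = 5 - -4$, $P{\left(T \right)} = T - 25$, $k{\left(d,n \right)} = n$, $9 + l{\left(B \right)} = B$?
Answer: $- \frac{75}{14} \approx -5.3571$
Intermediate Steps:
$l{\left(B \right)} = -9 + B$
$P{\left(T \right)} = -25 + T$ ($P{\left(T \right)} = T - 25 = -25 + T$)
$H{\left(j \right)} = 9$ ($H{\left(j \right)} = 5 + 4 = 9$)
$O = -225$ ($O = \left(-25 + 0\right) 9 = \left(-25\right) 9 = -225$)
$\frac{O}{l{\left(51 \right)}} = - \frac{225}{-9 + 51} = - \frac{225}{42} = \left(-225\right) \frac{1}{42} = - \frac{75}{14}$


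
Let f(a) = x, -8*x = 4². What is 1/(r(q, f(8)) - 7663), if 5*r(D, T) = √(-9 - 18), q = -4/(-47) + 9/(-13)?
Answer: -191575/1468039252 - 15*I*√3/1468039252 ≈ -0.0001305 - 1.7698e-8*I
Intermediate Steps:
x = -2 (x = -⅛*4² = -⅛*16 = -2)
f(a) = -2
q = -371/611 (q = -4*(-1/47) + 9*(-1/13) = 4/47 - 9/13 = -371/611 ≈ -0.60720)
r(D, T) = 3*I*√3/5 (r(D, T) = √(-9 - 18)/5 = √(-27)/5 = (3*I*√3)/5 = 3*I*√3/5)
1/(r(q, f(8)) - 7663) = 1/(3*I*√3/5 - 7663) = 1/(-7663 + 3*I*√3/5)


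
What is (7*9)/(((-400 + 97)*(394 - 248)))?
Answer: -21/14746 ≈ -0.0014241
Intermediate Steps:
(7*9)/(((-400 + 97)*(394 - 248))) = 63/((-303*146)) = 63/(-44238) = 63*(-1/44238) = -21/14746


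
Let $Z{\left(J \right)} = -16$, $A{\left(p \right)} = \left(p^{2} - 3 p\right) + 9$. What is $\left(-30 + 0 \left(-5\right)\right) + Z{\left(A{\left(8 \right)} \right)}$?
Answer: $-46$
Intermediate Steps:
$A{\left(p \right)} = 9 + p^{2} - 3 p$
$\left(-30 + 0 \left(-5\right)\right) + Z{\left(A{\left(8 \right)} \right)} = \left(-30 + 0 \left(-5\right)\right) - 16 = \left(-30 + 0\right) - 16 = -30 - 16 = -46$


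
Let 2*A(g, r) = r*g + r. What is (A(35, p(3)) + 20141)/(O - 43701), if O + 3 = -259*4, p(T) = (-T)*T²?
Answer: -3931/8948 ≈ -0.43932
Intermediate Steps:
p(T) = -T³
O = -1039 (O = -3 - 259*4 = -3 - 1036 = -1039)
A(g, r) = r/2 + g*r/2 (A(g, r) = (r*g + r)/2 = (g*r + r)/2 = (r + g*r)/2 = r/2 + g*r/2)
(A(35, p(3)) + 20141)/(O - 43701) = ((-1*3³)*(1 + 35)/2 + 20141)/(-1039 - 43701) = ((½)*(-1*27)*36 + 20141)/(-44740) = ((½)*(-27)*36 + 20141)*(-1/44740) = (-486 + 20141)*(-1/44740) = 19655*(-1/44740) = -3931/8948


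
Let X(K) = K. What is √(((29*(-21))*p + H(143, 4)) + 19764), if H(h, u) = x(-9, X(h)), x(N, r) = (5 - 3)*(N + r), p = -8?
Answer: 2*√6226 ≈ 157.81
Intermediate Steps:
x(N, r) = 2*N + 2*r (x(N, r) = 2*(N + r) = 2*N + 2*r)
H(h, u) = -18 + 2*h (H(h, u) = 2*(-9) + 2*h = -18 + 2*h)
√(((29*(-21))*p + H(143, 4)) + 19764) = √(((29*(-21))*(-8) + (-18 + 2*143)) + 19764) = √((-609*(-8) + (-18 + 286)) + 19764) = √((4872 + 268) + 19764) = √(5140 + 19764) = √24904 = 2*√6226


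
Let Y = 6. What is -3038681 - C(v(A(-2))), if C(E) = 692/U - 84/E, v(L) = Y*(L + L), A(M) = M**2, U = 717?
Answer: -8714934857/2868 ≈ -3.0387e+6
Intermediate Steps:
v(L) = 12*L (v(L) = 6*(L + L) = 6*(2*L) = 12*L)
C(E) = 692/717 - 84/E
-3038681 - C(v(A(-2))) = -3038681 - (692/717 - 84/(12*(-2)**2)) = -3038681 - (692/717 - 84/(12*4)) = -3038681 - (692/717 - 84/48) = -3038681 - (692/717 - 84*1/48) = -3038681 - (692/717 - 7/4) = -3038681 - 1*(-2251/2868) = -3038681 + 2251/2868 = -8714934857/2868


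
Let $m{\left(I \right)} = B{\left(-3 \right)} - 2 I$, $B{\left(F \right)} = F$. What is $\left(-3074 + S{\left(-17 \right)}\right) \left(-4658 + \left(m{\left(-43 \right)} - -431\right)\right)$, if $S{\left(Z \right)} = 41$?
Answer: $12568752$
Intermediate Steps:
$m{\left(I \right)} = -3 - 2 I$
$\left(-3074 + S{\left(-17 \right)}\right) \left(-4658 + \left(m{\left(-43 \right)} - -431\right)\right) = \left(-3074 + 41\right) \left(-4658 - -514\right) = - 3033 \left(-4658 + \left(\left(-3 + 86\right) + 431\right)\right) = - 3033 \left(-4658 + \left(83 + 431\right)\right) = - 3033 \left(-4658 + 514\right) = \left(-3033\right) \left(-4144\right) = 12568752$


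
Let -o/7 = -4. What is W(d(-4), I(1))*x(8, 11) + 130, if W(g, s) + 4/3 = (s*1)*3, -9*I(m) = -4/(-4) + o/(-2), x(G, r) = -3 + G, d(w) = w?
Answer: 145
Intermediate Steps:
o = 28 (o = -7*(-4) = 28)
I(m) = 13/9 (I(m) = -(-4/(-4) + 28/(-2))/9 = -(-4*(-1/4) + 28*(-1/2))/9 = -(1 - 14)/9 = -1/9*(-13) = 13/9)
W(g, s) = -4/3 + 3*s (W(g, s) = -4/3 + (s*1)*3 = -4/3 + s*3 = -4/3 + 3*s)
W(d(-4), I(1))*x(8, 11) + 130 = (-4/3 + 3*(13/9))*(-3 + 8) + 130 = (-4/3 + 13/3)*5 + 130 = 3*5 + 130 = 15 + 130 = 145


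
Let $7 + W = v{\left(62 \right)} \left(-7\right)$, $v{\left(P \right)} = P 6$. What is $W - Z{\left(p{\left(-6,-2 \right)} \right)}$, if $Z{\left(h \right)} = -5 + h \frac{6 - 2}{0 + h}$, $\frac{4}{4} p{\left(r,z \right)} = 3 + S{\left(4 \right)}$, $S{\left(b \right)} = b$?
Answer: $-2610$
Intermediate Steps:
$v{\left(P \right)} = 6 P$
$p{\left(r,z \right)} = 7$ ($p{\left(r,z \right)} = 3 + 4 = 7$)
$W = -2611$ ($W = -7 + 6 \cdot 62 \left(-7\right) = -7 + 372 \left(-7\right) = -7 - 2604 = -2611$)
$Z{\left(h \right)} = -1$ ($Z{\left(h \right)} = -5 + h \frac{4}{h} = -5 + 4 = -1$)
$W - Z{\left(p{\left(-6,-2 \right)} \right)} = -2611 - -1 = -2611 + 1 = -2610$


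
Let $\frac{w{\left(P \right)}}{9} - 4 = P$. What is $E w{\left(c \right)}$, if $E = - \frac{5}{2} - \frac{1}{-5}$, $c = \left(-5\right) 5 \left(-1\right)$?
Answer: $- \frac{6003}{10} \approx -600.3$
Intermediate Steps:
$c = 25$ ($c = \left(-25\right) \left(-1\right) = 25$)
$w{\left(P \right)} = 36 + 9 P$
$E = - \frac{23}{10}$ ($E = \left(-5\right) \frac{1}{2} - - \frac{1}{5} = - \frac{5}{2} + \frac{1}{5} = - \frac{23}{10} \approx -2.3$)
$E w{\left(c \right)} = - \frac{23 \left(36 + 9 \cdot 25\right)}{10} = - \frac{23 \left(36 + 225\right)}{10} = \left(- \frac{23}{10}\right) 261 = - \frac{6003}{10}$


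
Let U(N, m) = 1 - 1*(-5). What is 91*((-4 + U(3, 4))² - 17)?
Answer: -1183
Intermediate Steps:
U(N, m) = 6 (U(N, m) = 1 + 5 = 6)
91*((-4 + U(3, 4))² - 17) = 91*((-4 + 6)² - 17) = 91*(2² - 17) = 91*(4 - 17) = 91*(-13) = -1183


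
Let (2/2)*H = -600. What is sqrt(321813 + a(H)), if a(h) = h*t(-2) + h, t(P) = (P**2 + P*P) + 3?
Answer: 3*sqrt(34957) ≈ 560.90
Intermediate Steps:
H = -600
t(P) = 3 + 2*P**2 (t(P) = (P**2 + P**2) + 3 = 2*P**2 + 3 = 3 + 2*P**2)
a(h) = 12*h (a(h) = h*(3 + 2*(-2)**2) + h = h*(3 + 2*4) + h = h*(3 + 8) + h = h*11 + h = 11*h + h = 12*h)
sqrt(321813 + a(H)) = sqrt(321813 + 12*(-600)) = sqrt(321813 - 7200) = sqrt(314613) = 3*sqrt(34957)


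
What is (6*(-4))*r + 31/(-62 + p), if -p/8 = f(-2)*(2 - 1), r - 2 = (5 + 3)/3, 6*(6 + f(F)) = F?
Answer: -3901/34 ≈ -114.74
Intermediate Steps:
f(F) = -6 + F/6
r = 14/3 (r = 2 + (5 + 3)/3 = 2 + (⅓)*8 = 2 + 8/3 = 14/3 ≈ 4.6667)
p = 152/3 (p = -8*(-6 + (⅙)*(-2))*(2 - 1) = -8*(-6 - ⅓) = -(-152)/3 = -8*(-19/3) = 152/3 ≈ 50.667)
(6*(-4))*r + 31/(-62 + p) = (6*(-4))*(14/3) + 31/(-62 + 152/3) = -24*14/3 + 31/(-34/3) = -112 + 31*(-3/34) = -112 - 93/34 = -3901/34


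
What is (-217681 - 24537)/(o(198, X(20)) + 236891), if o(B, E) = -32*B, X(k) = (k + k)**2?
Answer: -242218/230555 ≈ -1.0506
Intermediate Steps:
X(k) = 4*k**2 (X(k) = (2*k)**2 = 4*k**2)
(-217681 - 24537)/(o(198, X(20)) + 236891) = (-217681 - 24537)/(-32*198 + 236891) = -242218/(-6336 + 236891) = -242218/230555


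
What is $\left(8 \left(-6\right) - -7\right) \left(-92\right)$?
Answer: $3772$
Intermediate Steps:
$\left(8 \left(-6\right) - -7\right) \left(-92\right) = \left(-48 + 7\right) \left(-92\right) = \left(-41\right) \left(-92\right) = 3772$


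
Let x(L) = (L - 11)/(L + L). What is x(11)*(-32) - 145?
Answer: -145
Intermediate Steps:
x(L) = (-11 + L)/(2*L) (x(L) = (-11 + L)/((2*L)) = (-11 + L)*(1/(2*L)) = (-11 + L)/(2*L))
x(11)*(-32) - 145 = ((1/2)*(-11 + 11)/11)*(-32) - 145 = ((1/2)*(1/11)*0)*(-32) - 145 = 0*(-32) - 145 = 0 - 145 = -145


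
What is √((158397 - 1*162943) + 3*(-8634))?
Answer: 4*I*√1903 ≈ 174.49*I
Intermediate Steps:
√((158397 - 1*162943) + 3*(-8634)) = √((158397 - 162943) - 25902) = √(-4546 - 25902) = √(-30448) = 4*I*√1903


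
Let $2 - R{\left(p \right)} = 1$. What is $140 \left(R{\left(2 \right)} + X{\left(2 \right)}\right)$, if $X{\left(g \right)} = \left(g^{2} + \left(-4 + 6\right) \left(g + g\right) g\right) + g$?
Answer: $3220$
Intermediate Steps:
$R{\left(p \right)} = 1$ ($R{\left(p \right)} = 2 - 1 = 1$)
$X{\left(g \right)} = g + 5 g^{2}$ ($X{\left(g \right)} = \left(g^{2} + 2 \cdot 2 g g\right) + g = \left(g^{2} + 4 g g\right) + g = \left(g^{2} + 4 g^{2}\right) + g = 5 g^{2} + g = g + 5 g^{2}$)
$140 \left(R{\left(2 \right)} + X{\left(2 \right)}\right) = 140 \left(1 + 2 \left(1 + 5 \cdot 2\right)\right) = 140 \left(1 + 2 \left(1 + 10\right)\right) = 140 \left(1 + 2 \cdot 11\right) = 140 \left(1 + 22\right) = 140 \cdot 23 = 3220$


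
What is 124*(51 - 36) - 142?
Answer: 1718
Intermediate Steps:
124*(51 - 36) - 142 = 124*15 - 142 = 1860 - 142 = 1718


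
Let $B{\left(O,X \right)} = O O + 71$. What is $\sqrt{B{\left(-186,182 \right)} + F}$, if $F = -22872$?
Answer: $\sqrt{11795} \approx 108.6$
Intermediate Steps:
$B{\left(O,X \right)} = 71 + O^{2}$ ($B{\left(O,X \right)} = O^{2} + 71 = 71 + O^{2}$)
$\sqrt{B{\left(-186,182 \right)} + F} = \sqrt{\left(71 + \left(-186\right)^{2}\right) - 22872} = \sqrt{\left(71 + 34596\right) - 22872} = \sqrt{34667 - 22872} = \sqrt{11795}$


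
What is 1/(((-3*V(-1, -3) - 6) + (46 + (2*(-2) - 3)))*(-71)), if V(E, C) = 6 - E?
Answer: -1/852 ≈ -0.0011737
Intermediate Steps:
1/(((-3*V(-1, -3) - 6) + (46 + (2*(-2) - 3)))*(-71)) = 1/(((-3*(6 - 1*(-1)) - 6) + (46 + (2*(-2) - 3)))*(-71)) = 1/(((-3*(6 + 1) - 6) + (46 + (-4 - 3)))*(-71)) = 1/(((-3*7 - 6) + (46 - 7))*(-71)) = 1/(((-21 - 6) + 39)*(-71)) = 1/((-27 + 39)*(-71)) = 1/(12*(-71)) = 1/(-852) = -1/852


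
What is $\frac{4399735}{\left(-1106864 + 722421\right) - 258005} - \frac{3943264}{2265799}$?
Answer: $- \frac{12502257233537}{1455658035952} \approx -8.5887$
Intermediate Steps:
$\frac{4399735}{\left(-1106864 + 722421\right) - 258005} - \frac{3943264}{2265799} = \frac{4399735}{-384443 - 258005} - \frac{3943264}{2265799} = \frac{4399735}{-642448} - \frac{3943264}{2265799} = 4399735 \left(- \frac{1}{642448}\right) - \frac{3943264}{2265799} = - \frac{4399735}{642448} - \frac{3943264}{2265799} = - \frac{12502257233537}{1455658035952}$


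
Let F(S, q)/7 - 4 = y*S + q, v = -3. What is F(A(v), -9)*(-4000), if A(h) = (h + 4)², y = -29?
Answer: 952000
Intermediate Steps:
A(h) = (4 + h)²
F(S, q) = 28 - 203*S + 7*q (F(S, q) = 28 + 7*(-29*S + q) = 28 + 7*(q - 29*S) = 28 + (-203*S + 7*q) = 28 - 203*S + 7*q)
F(A(v), -9)*(-4000) = (28 - 203*(4 - 3)² + 7*(-9))*(-4000) = (28 - 203*1² - 63)*(-4000) = (28 - 203*1 - 63)*(-4000) = (28 - 203 - 63)*(-4000) = -238*(-4000) = 952000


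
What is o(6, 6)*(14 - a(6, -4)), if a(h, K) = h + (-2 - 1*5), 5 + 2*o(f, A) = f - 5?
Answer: -30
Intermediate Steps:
o(f, A) = -5 + f/2 (o(f, A) = -5/2 + (f - 5)/2 = -5/2 + (-5 + f)/2 = -5/2 + (-5/2 + f/2) = -5 + f/2)
a(h, K) = -7 + h (a(h, K) = h + (-2 - 5) = h - 7 = -7 + h)
o(6, 6)*(14 - a(6, -4)) = (-5 + (½)*6)*(14 - (-7 + 6)) = (-5 + 3)*(14 - 1*(-1)) = -2*(14 + 1) = -2*15 = -30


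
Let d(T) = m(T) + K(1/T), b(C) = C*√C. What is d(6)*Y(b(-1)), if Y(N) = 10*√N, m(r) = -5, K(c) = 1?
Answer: -40*√(-I) ≈ -28.284 + 28.284*I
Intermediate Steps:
b(C) = C^(3/2)
d(T) = -4 (d(T) = -5 + 1 = -4)
d(6)*Y(b(-1)) = -40*√((-1)^(3/2)) = -40*√(-I)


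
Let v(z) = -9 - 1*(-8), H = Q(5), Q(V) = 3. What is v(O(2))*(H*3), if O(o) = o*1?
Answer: -9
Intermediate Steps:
O(o) = o
H = 3
v(z) = -1 (v(z) = -9 + 8 = -1)
v(O(2))*(H*3) = -3*3 = -1*9 = -9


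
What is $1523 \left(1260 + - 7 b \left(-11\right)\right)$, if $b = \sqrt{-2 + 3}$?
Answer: $2036251$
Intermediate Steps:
$b = 1$ ($b = \sqrt{1} = 1$)
$1523 \left(1260 + - 7 b \left(-11\right)\right) = 1523 \left(1260 + \left(-7\right) 1 \left(-11\right)\right) = 1523 \left(1260 - -77\right) = 1523 \left(1260 + 77\right) = 1523 \cdot 1337 = 2036251$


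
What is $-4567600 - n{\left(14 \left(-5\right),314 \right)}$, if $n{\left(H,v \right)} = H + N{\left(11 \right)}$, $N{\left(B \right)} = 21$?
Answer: $-4567551$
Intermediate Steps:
$n{\left(H,v \right)} = 21 + H$ ($n{\left(H,v \right)} = H + 21 = 21 + H$)
$-4567600 - n{\left(14 \left(-5\right),314 \right)} = -4567600 - \left(21 + 14 \left(-5\right)\right) = -4567600 - \left(21 - 70\right) = -4567600 - -49 = -4567600 + 49 = -4567551$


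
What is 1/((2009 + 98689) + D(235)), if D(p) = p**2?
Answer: 1/155923 ≈ 6.4134e-6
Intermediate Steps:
1/((2009 + 98689) + D(235)) = 1/((2009 + 98689) + 235**2) = 1/(100698 + 55225) = 1/155923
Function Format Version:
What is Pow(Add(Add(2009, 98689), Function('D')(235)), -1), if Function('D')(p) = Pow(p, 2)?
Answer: Rational(1, 155923) ≈ 6.4134e-6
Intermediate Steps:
Pow(Add(Add(2009, 98689), Function('D')(235)), -1) = Pow(Add(Add(2009, 98689), Pow(235, 2)), -1) = Pow(Add(100698, 55225), -1) = Pow(155923, -1) = Rational(1, 155923)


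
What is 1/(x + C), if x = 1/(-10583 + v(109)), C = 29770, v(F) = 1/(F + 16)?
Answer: 1322874/39381958855 ≈ 3.3591e-5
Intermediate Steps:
v(F) = 1/(16 + F)
x = -125/1322874 (x = 1/(-10583 + 1/(16 + 109)) = 1/(-10583 + 1/125) = 1/(-1322874/125) = -125/1322874 ≈ -9.4491e-5)
1/(x + C) = 1/(-125/1322874 + 29770) = 1/(39381958855/1322874) = 1322874/39381958855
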